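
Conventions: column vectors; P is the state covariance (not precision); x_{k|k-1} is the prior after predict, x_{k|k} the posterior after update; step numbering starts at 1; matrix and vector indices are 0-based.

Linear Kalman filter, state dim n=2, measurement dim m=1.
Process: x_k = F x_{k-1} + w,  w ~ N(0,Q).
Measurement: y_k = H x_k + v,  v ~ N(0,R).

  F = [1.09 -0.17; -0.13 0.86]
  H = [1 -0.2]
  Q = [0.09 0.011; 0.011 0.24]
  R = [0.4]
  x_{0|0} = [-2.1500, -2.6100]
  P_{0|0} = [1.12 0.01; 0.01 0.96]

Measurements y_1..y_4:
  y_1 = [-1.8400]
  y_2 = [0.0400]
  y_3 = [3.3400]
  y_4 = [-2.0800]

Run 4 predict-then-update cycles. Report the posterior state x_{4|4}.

x_post = [-0.2966, -1.1110]

step 1: x^-=[-1.8998, -1.9651]  P^-=[1.4447 -0.2785; -0.2785 0.9667]  S=[1.9948]  K=[0.7522; -0.2365]  nu=[-0.3332]  x^+=[-2.1504, -1.8863]  P^+=[0.3162 0.0764; 0.0764 0.8551]
step 2: x^-=[-2.0233, -1.3426]  P^-=[0.4620 -0.0855; -0.0855 0.8607]  S=[0.9306]  K=[0.5148; -0.2768]  nu=[1.7948]  x^+=[-1.0993, -1.8395]  P^+=[0.2154 0.0471; 0.0471 0.7894]
step 3: x^-=[-0.8855, -1.4391]  P^-=[0.3512 -0.0897; -0.0897 0.8169]  S=[0.8198]  K=[0.4503; -0.3087]  nu=[3.9377]  x^+=[0.8877, -2.6547]  P^+=[0.1850 0.0243; 0.0243 0.7388]
step 4: x^-=[1.4188, -2.3985]  P^-=[0.3221 -0.0999; -0.0999 0.7841]  S=[0.7935]  K=[0.4312; -0.3236]  nu=[-3.9785]  x^+=[-0.2966, -1.1110]  P^+=[0.1746 0.0108; 0.0108 0.7010]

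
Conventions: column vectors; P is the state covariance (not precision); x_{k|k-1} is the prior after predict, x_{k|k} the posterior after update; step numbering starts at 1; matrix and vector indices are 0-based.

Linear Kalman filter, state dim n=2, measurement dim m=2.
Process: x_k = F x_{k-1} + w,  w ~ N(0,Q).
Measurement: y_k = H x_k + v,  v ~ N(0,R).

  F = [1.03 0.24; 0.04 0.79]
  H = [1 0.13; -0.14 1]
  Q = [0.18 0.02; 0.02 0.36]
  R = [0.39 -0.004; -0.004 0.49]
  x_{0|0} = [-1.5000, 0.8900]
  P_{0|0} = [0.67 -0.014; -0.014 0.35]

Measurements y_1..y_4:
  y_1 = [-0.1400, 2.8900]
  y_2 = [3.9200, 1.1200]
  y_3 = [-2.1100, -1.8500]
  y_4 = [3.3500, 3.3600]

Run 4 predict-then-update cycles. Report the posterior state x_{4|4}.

step 1: x^-=[-1.3314, 0.6431]  P^-=[0.9040 0.1024; 0.1024 0.5786]  S=[1.3305 0.0452; 0.0452 1.0577]  K=[0.6913 -0.0524; 0.1156 0.5286]  nu=[1.1078, 2.0605]  x^+=[-0.6735, 1.8603]  P^+=[0.2686 0.0092; 0.0092 0.2598]
step 2: x^-=[-0.2473, 1.4427]  P^-=[0.4845 0.0879; 0.0879 0.5232]  S=[0.9062 0.0825; 0.0825 0.9981]  K=[0.5496 -0.0253; 0.1264 0.5014]  nu=[3.9797, -0.3573]  x^+=[1.9489, 1.7666]  P^+=[0.2125 0.0151; 0.0151 0.2473]
step 3: x^-=[2.4313, 1.4736]  P^-=[0.4271 0.0881; 0.0881 0.5156]  S=[0.8488 0.0897; 0.0897 0.9893]  K=[0.5187 -0.0184; 0.1302 0.4969]  nu=[-4.7329, -2.9832]  x^+=[0.0314, -0.6253]  P^+=[0.2002 0.0169; 0.0169 0.2453]
step 4: x^-=[-0.1177, -0.4927]  P^-=[0.4148 0.0887; 0.0887 0.5145]  S=[0.8366 0.0919; 0.0919 0.9878]  K=[0.5115 -0.0166; 0.1315 0.4961]  nu=[3.5318, 3.8362]  x^+=[1.6251, 1.8746]  P^+=[0.1973 0.0174; 0.0174 0.2450]

x_post = [1.6251, 1.8746]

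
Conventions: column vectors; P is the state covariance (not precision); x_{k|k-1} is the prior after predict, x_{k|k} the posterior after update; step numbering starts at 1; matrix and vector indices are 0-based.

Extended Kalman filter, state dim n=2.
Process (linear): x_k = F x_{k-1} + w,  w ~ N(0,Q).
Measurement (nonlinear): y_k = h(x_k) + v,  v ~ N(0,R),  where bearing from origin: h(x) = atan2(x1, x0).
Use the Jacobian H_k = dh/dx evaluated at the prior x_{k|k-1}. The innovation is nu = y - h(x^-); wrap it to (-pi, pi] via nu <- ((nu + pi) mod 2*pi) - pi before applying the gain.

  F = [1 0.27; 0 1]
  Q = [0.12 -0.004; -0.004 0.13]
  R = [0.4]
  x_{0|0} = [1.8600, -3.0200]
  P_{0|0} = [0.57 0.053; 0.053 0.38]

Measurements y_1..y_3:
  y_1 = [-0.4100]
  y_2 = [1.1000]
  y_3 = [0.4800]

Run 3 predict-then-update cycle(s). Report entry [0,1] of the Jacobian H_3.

step 1: x^-=[1.0446, -3.0200]  P^-=[0.7463 0.1516; 0.1516 0.5100]  H_jac=[0.2957 0.1023]  S=[0.4798]  K=[0.4924; 0.2022]  nu=[0.8278]  x^+=[1.4522, -2.8526]  P^+=[0.6300 0.1038; 0.1038 0.4904]
step 2: x^-=[0.6820, -2.8526]  P^-=[0.8418 0.2322; 0.2322 0.6204]  H_jac=[0.3316 0.0793]  S=[0.5087]  K=[0.5850; 0.2481]  nu=[2.4361]  x^+=[2.1070, -2.2483]  P^+=[0.6678 0.1584; 0.1584 0.5891]
step 3: x^-=[1.5000, -2.2483]  P^-=[0.9163 0.3135; 0.3135 0.7191]  H_jac=[0.3078 0.2053]  S=[0.5567]  K=[0.6222; 0.4385]  nu=[1.4624]  x^+=[2.4099, -1.6070]  P^+=[0.7008 0.1616; 0.1616 0.6120]

H_jac[0,1] = 0.2053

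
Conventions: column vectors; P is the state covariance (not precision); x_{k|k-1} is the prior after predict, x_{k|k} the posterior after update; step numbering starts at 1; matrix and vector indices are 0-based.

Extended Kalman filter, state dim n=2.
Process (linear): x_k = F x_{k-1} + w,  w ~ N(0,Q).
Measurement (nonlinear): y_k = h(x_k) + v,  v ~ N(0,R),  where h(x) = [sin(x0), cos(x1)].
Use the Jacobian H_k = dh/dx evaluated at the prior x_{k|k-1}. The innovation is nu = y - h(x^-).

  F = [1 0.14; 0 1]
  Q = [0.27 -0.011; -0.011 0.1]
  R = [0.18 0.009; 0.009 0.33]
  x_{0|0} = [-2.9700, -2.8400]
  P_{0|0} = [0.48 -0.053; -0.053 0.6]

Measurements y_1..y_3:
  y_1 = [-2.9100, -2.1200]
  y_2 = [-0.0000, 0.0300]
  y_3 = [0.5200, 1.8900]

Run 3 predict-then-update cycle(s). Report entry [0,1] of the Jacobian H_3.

H_jac[0,1] = 0.0000

step 1: x^-=[-3.3676, -2.8400]  P^-=[0.7469 0.0200; 0.0200 0.7000]  H_jac=[-0.9746 0.0000; 0.0000 0.2970]  S=[0.8894 0.0032; 0.0032 0.3918]  K=[-0.8185 0.0219; -0.0238 0.5309]  nu=[-3.1341, -1.1651]  x^+=[-0.8278, -3.3839]  P^+=[0.1510 -0.0005; -0.0005 0.5891]
step 2: x^-=[-1.3015, -3.3839]  P^-=[0.4324 0.0710; 0.0710 0.6891]  H_jac=[0.2660 0.0000; 0.0000 -0.2400]  S=[0.2106 0.0045; 0.0045 0.3697]  K=[0.5473 -0.0527; 0.0992 -0.4485]  nu=[0.9640, 1.0008]  x^+=[-0.8267, -3.7372]  P^+=[0.3685 0.0519; 0.0519 0.6131]
step 3: x^-=[-1.3499, -3.7372]  P^-=[0.6651 0.1268; 0.1268 0.7131]  H_jac=[0.2191 0.0000; 0.0000 -0.5610]  S=[0.2119 -0.0066; -0.0066 0.5545]  K=[0.6838 -0.1202; 0.1087 -0.7203]  nu=[1.4957, 2.7178]  x^+=[-0.6537, -5.5322]  P^+=[0.5569 0.0597; 0.0597 0.4219]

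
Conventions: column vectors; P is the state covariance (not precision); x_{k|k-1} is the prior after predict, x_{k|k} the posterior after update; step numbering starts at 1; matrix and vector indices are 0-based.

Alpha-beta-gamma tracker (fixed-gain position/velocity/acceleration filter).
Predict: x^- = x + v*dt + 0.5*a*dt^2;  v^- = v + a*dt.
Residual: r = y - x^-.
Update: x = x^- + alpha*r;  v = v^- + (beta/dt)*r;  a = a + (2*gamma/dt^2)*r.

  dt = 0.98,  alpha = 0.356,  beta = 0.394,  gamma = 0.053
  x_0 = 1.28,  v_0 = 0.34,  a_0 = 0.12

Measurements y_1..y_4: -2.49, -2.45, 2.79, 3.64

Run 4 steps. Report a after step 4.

step 1: x_pred=1.6708  r=-4.1608  x^+=0.1896  v^+=-1.2152  a^+=-0.3392
step 2: x_pred=-1.1642  r=-1.2858  x^+=-1.6220  v^+=-2.0646  a^+=-0.4811
step 3: x_pred=-3.8763  r=6.6663  x^+=-1.5031  v^+=0.1440  a^+=0.2546
step 4: x_pred=-1.2397  r=4.8797  x^+=0.4975  v^+=2.3554  a^+=0.7932

a_post = 0.7932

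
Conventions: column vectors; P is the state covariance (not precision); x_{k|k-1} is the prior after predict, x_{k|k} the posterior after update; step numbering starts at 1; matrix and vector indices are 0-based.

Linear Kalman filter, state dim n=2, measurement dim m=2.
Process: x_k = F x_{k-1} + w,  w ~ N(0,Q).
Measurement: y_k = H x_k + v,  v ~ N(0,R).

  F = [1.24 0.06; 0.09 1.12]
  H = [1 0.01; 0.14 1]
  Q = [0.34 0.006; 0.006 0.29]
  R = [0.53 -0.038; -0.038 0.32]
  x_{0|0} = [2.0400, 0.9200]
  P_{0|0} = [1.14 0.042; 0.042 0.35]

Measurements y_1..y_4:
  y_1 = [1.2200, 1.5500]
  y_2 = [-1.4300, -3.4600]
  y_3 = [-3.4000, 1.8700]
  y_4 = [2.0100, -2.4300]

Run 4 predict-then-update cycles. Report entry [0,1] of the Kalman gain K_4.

K[0,1] = 0.0713

step 1: x^-=[2.5848, 1.2140]  P^-=[2.1004 0.2153; 0.2153 0.7467]  S=[2.6348 0.4791; 0.4791 1.1682]  K=[0.7766 0.1175; -0.0393 0.6812]  nu=[-1.3769, -0.0259]  x^+=[1.5124, 1.2505]  P^+=[0.4076 -0.0490; -0.0490 0.2263]
step 2: x^-=[1.9504, 1.5367]  P^-=[0.9603 -0.0016; -0.0016 0.5673]  S=[1.4903 0.1005; 0.1005 0.9057]  K=[0.6392 0.0757; -0.0398 0.6306]  nu=[-3.3958, -5.2697]  x^+=[-0.6194, -1.6511]  P^+=[0.3364 -0.0472; -0.0472 0.2099]
step 3: x^-=[-0.8671, -1.9050]  P^-=[0.8510 -0.0081; -0.0081 0.5465]  S=[1.3809 0.0785; 0.0785 0.8809]  K=[0.6121 0.0715; -0.0373 0.6224]  nu=[-2.5138, 3.8964]  x^+=[-2.1273, 0.6139]  P^+=[0.3222 -0.0455; -0.0455 0.2070]
step 4: x^-=[-2.6010, 0.4961]  P^-=[0.8293 -0.0075; -0.0075 0.5430]  S=[1.3592 0.0760; 0.0760 0.8772]  K=[0.6061 0.0713; -0.0363 0.6210]  nu=[4.6061, -2.5620]  x^+=[0.0082, -1.2620]  P^+=[0.3190 -0.0449; -0.0449 0.2064]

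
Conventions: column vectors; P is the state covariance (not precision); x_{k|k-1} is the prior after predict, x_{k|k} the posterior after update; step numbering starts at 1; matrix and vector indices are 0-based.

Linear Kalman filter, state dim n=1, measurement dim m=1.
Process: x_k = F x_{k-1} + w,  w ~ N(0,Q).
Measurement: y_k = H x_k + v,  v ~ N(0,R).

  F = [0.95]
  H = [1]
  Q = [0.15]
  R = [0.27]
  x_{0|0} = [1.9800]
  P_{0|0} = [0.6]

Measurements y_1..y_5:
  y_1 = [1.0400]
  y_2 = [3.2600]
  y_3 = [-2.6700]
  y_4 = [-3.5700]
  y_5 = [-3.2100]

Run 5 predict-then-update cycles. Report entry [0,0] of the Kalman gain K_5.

K[0,0] = 0.5027

step 1: x^-=[1.8810]  P^-=[0.6915]  S=[0.9615]  K=[0.7192]  nu=[-0.8410]  x^+=[1.2762]  P^+=[0.1942]
step 2: x^-=[1.2124]  P^-=[0.3252]  S=[0.5952]  K=[0.5464]  nu=[2.0476]  x^+=[2.3312]  P^+=[0.1475]
step 3: x^-=[2.2146]  P^-=[0.2831]  S=[0.5531]  K=[0.5119]  nu=[-4.8846]  x^+=[-0.2857]  P^+=[0.1382]
step 4: x^-=[-0.2714]  P^-=[0.2747]  S=[0.5447]  K=[0.5043]  nu=[-3.2986]  x^+=[-1.9350]  P^+=[0.1362]
step 5: x^-=[-1.8383]  P^-=[0.2729]  S=[0.5429]  K=[0.5027]  nu=[-1.3717]  x^+=[-2.5278]  P^+=[0.1357]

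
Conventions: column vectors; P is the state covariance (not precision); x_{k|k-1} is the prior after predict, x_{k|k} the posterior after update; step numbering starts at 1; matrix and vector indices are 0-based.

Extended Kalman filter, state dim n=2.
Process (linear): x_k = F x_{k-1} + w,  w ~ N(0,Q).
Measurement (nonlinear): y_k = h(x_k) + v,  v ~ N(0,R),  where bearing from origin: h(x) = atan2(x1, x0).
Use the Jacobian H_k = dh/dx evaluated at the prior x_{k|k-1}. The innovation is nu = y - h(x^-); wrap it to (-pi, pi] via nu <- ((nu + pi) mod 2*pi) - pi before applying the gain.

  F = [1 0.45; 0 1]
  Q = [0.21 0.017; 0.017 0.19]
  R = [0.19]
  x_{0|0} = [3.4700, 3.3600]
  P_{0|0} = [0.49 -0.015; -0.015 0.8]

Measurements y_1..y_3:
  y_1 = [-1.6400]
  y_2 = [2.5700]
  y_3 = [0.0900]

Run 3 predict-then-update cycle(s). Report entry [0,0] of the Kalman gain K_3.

K[0,0] = 0.0680

step 1: x^-=[4.9820, 3.3600]  P^-=[0.8485 0.3620; 0.3620 0.9900]  H_jac=[-0.0930 0.1380]  S=[0.2069]  K=[-0.1402; 0.4974]  nu=[-2.2334]  x^+=[5.2951, 2.2492]  P^+=[0.8444 0.3764; 0.3764 0.9388]
step 2: x^-=[6.3073, 2.2492]  P^-=[1.5833 0.8159; 0.8159 1.1288]  H_jac=[-0.0502 0.1407]  S=[0.2048]  K=[0.1726; 0.5754]  nu=[2.2275]  x^+=[6.6917, 3.5310]  P^+=[1.5772 0.7956; 0.7956 1.0610]
step 3: x^-=[8.2806, 3.5310]  P^-=[2.7181 1.2900; 1.2900 1.2510]  H_jac=[-0.0436 0.1022]  S=[0.1967]  K=[0.0680; 0.3641]  nu=[-0.3131]  x^+=[8.2593, 3.4170]  P^+=[2.7172 1.2851; 1.2851 1.2249]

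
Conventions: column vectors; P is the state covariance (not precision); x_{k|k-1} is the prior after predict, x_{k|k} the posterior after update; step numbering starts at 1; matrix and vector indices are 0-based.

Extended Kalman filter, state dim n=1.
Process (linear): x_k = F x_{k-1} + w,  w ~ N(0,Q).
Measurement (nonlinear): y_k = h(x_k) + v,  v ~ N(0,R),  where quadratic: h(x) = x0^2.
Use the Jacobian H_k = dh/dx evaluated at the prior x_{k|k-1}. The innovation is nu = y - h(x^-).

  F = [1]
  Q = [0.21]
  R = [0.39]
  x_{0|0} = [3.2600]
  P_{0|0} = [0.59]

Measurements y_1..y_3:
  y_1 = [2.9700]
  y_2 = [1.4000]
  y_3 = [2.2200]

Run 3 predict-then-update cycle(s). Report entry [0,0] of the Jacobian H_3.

step 1: x^-=[3.2600]  P^-=[0.8000]  H_jac=[6.5200]  S=[34.3983]  K=[0.1516]  nu=[-7.6576]  x^+=[2.0988]  P^+=[0.0091]
step 2: x^-=[2.0988]  P^-=[0.2191]  H_jac=[4.1977]  S=[4.2501]  K=[0.2164]  nu=[-3.0051]  x^+=[1.4486]  P^+=[0.0201]
step 3: x^-=[1.4486]  P^-=[0.2301]  H_jac=[2.8973]  S=[2.3215]  K=[0.2872]  nu=[0.1215]  x^+=[1.4835]  P^+=[0.0387]

H_jac[0,0] = 2.8973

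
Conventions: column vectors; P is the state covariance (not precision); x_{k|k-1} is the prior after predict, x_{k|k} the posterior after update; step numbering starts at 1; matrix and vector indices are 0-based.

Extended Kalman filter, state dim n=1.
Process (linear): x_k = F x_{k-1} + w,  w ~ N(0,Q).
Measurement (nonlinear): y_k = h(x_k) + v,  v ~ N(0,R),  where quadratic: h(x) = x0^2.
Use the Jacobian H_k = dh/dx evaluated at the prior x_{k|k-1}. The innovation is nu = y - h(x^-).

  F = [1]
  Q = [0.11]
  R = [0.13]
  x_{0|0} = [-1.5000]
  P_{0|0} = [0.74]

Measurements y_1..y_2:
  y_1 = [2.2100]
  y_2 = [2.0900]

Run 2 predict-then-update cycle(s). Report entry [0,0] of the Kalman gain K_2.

K[0,0] = -0.3007

step 1: x^-=[-1.5000]  P^-=[0.8500]  H_jac=[-3.0000]  S=[7.7800]  K=[-0.3278]  nu=[-0.0400]  x^+=[-1.4869]  P^+=[0.0142]
step 2: x^-=[-1.4869]  P^-=[0.1242]  H_jac=[-2.9738]  S=[1.2284]  K=[-0.3007]  nu=[-0.1208]  x^+=[-1.4506]  P^+=[0.0131]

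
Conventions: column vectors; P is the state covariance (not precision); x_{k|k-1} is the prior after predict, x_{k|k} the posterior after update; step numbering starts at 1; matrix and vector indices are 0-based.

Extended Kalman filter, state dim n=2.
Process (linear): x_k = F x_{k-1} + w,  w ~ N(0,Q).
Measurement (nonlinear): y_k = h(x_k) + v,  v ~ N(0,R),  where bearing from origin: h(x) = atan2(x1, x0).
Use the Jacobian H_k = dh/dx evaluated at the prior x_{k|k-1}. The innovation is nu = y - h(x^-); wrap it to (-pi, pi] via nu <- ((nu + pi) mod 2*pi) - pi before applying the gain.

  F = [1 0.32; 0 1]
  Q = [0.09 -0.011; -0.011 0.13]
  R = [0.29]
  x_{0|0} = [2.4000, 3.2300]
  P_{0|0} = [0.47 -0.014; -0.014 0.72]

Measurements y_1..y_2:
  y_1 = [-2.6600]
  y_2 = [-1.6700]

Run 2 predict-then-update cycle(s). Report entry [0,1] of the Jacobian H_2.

H_jac[0,1] = 0.1203

step 1: x^-=[3.4336, 3.2300]  P^-=[0.6248 0.2054; 0.2054 0.8500]  H_jac=[-0.1453 0.1545]  S=[0.3143]  K=[-0.1880; 0.3229]  nu=[2.8683]  x^+=[2.8944, 4.1562]  P^+=[0.6137 0.2245; 0.2245 0.8172]
step 2: x^-=[4.2244, 4.1562]  P^-=[0.9310 0.4750; 0.4750 0.9472]  H_jac=[-0.1183 0.1203]  S=[0.3032]  K=[-0.1749; 0.1904]  nu=[-2.4473]  x^+=[4.6525, 3.6903]  P^+=[0.9217 0.4851; 0.4851 0.9362]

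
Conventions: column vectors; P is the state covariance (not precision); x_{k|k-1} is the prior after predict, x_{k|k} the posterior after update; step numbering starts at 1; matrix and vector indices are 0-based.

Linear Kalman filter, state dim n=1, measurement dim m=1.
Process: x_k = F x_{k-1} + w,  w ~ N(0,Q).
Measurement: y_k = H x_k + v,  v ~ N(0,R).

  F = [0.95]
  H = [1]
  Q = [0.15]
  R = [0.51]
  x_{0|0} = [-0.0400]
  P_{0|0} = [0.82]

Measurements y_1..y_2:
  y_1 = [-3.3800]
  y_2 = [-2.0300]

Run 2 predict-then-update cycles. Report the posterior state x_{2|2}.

x_post = [-2.0431]

step 1: x^-=[-0.0380]  P^-=[0.8900]  S=[1.4000]  K=[0.6357]  nu=[-3.3420]  x^+=[-2.1626]  P^+=[0.3242]
step 2: x^-=[-2.0545]  P^-=[0.4426]  S=[0.9526]  K=[0.4646]  nu=[0.0245]  x^+=[-2.0431]  P^+=[0.2370]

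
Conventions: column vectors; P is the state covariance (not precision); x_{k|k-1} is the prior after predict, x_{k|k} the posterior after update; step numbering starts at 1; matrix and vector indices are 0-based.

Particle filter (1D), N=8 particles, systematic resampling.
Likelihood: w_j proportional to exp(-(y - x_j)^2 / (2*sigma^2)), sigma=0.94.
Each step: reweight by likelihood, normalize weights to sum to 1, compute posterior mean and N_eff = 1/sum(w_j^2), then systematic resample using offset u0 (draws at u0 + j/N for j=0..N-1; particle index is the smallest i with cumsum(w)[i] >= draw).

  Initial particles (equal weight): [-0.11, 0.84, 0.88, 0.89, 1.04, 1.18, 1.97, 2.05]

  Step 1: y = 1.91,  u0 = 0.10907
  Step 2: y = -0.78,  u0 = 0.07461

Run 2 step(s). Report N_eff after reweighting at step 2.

step 1: w=[0.0195, 0.1025, 0.1075, 0.1087, 0.1277, 0.1449, 0.1955, 0.1937]  mean=1.3614  Neff=6.7881  idx=[1, 3, 4, 5, 5, 6, 7, 7]
step 2: w=[0.2667, 0.2430, 0.1807, 0.1339, 0.1339, 0.0163, 0.0127, 0.0127]  mean=1.0285  Neff=5.0169  idx=[0, 0, 1, 1, 2, 3, 4, 4]

N_eff = 5.0169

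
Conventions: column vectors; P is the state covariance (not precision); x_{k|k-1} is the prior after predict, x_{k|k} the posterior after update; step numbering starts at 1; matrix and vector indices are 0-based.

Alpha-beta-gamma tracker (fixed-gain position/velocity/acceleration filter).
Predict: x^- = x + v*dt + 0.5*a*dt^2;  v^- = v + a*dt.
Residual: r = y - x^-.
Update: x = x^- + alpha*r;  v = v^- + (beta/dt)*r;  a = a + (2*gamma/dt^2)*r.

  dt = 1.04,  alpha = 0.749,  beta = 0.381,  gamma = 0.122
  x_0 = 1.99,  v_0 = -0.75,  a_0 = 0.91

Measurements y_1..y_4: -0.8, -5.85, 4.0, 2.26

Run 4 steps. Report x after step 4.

step 1: x_pred=1.7021  r=-2.5021  x^+=-0.1720  v^+=-0.7202  a^+=0.3455
step 2: x_pred=-0.7342  r=-5.1158  x^+=-4.5659  v^+=-2.2351  a^+=-0.8086
step 3: x_pred=-7.3276  r=11.3276  x^+=1.1568  v^+=1.0739  a^+=1.7469
step 4: x_pred=3.2183  r=-0.9583  x^+=2.5005  v^+=2.5396  a^+=1.5307

x_post = 2.5005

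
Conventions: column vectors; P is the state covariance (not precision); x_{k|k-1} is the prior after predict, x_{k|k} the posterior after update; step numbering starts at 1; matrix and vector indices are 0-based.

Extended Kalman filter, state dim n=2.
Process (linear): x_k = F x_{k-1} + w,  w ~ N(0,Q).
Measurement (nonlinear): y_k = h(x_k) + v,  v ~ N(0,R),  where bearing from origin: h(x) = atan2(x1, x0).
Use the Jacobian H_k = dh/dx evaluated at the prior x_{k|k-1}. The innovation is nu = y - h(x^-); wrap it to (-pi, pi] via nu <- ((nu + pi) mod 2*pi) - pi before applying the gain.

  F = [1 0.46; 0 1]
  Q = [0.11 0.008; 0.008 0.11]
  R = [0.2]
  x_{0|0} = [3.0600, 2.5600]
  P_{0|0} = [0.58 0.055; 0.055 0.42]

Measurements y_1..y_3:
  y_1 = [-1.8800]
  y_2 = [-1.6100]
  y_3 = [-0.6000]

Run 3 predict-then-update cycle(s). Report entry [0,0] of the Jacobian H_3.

step 1: x^-=[4.2376, 2.5600]  P^-=[0.8295 0.2562; 0.2562 0.5300]  H_jac=[-0.1044 0.1729]  S=[0.2156]  K=[-0.1963; 0.3008]  nu=[-2.4234]  x^+=[4.7134, 1.8309]  P^+=[0.8212 0.2689; 0.2689 0.5105]
step 2: x^-=[5.5557, 1.8309]  P^-=[1.2866 0.5118; 0.5118 0.6205]  H_jac=[-0.0535 0.1624]  S=[0.2111]  K=[0.0675; 0.3474]  nu=[-1.9284]  x^+=[5.4256, 1.1610]  P^+=[1.2856 0.5068; 0.5068 0.5950]
step 3: x^-=[5.9596, 1.1610]  P^-=[1.9878 0.7885; 0.7885 0.7050]  H_jac=[-0.0315 0.1617]  S=[0.2124]  K=[0.3055; 0.4197]  nu=[-0.7924]  x^+=[5.7176, 0.8284]  P^+=[1.9680 0.7613; 0.7613 0.6676]

H_jac[0,0] = -0.0315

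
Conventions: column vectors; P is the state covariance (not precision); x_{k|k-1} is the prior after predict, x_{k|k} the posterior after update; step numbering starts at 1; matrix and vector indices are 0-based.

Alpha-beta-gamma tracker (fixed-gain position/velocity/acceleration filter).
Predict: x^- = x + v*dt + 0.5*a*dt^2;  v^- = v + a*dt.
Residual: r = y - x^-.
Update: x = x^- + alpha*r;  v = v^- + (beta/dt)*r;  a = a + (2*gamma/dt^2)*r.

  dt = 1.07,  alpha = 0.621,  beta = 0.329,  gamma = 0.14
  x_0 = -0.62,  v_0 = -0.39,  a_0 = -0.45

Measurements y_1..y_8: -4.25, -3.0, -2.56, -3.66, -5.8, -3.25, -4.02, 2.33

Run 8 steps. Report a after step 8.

a_post = 1.3504

step 1: x_pred=-1.2949  r=-2.9551  x^+=-3.1300  v^+=-1.7801  a^+=-1.1727
step 2: x_pred=-5.7061  r=2.7061  x^+=-4.0256  v^+=-2.2029  a^+=-0.5109
step 3: x_pred=-6.6751  r=4.1151  x^+=-4.1196  v^+=-1.4842  a^+=0.4955
step 4: x_pred=-5.4241  r=1.7641  x^+=-4.3286  v^+=-0.4116  a^+=0.9269
step 5: x_pred=-4.2384  r=-1.5616  x^+=-5.2082  v^+=0.1001  a^+=0.5450
step 6: x_pred=-4.7891  r=1.5391  x^+=-3.8333  v^+=1.1565  a^+=0.9214
step 7: x_pred=-2.0684  r=-1.9516  x^+=-3.2803  v^+=1.5423  a^+=0.4441
step 8: x_pred=-1.3758  r=3.7058  x^+=0.9255  v^+=3.1570  a^+=1.3504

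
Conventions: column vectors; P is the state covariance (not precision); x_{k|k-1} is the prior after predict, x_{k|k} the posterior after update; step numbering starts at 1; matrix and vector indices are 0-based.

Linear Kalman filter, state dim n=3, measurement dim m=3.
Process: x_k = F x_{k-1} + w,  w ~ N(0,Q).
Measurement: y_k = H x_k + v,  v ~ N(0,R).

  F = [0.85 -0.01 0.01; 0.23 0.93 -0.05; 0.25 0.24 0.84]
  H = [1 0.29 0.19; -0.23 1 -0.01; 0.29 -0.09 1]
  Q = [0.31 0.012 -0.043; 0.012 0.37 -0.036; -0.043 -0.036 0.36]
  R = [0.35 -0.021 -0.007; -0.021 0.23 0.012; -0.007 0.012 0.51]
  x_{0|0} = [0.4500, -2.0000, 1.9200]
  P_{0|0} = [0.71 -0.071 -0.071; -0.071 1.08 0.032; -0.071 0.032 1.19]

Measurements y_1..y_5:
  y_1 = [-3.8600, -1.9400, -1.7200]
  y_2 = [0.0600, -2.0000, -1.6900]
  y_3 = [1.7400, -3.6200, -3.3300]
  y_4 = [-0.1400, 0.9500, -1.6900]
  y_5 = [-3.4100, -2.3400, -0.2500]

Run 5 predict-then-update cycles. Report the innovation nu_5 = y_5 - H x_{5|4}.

step 1: x^-=[0.4217, -1.8525, 1.2453]  P^-=[0.8232 0.0874 0.0499; 0.0874 1.3129 0.1873; 0.0499 0.1873 1.2808]  S=[1.4201 0.2819 0.5441; 0.2819 1.5429 0.0291; 0.5441 0.0291 1.8614]  K=[0.6555 -0.1855 -0.0379; 0.2041 0.7998 -0.0214; -0.0424 0.1002 0.6977]  nu=[-3.9811, 0.0219, -3.2543]  x^+=[-2.0688, -2.5779, -0.8540]  P^+=[0.2524 0.0002 -0.0993; 0.0002 0.1796 0.0134; -0.0993 0.0134 0.3873]
step 2: x^-=[-1.7412, -2.8306, -1.8532]  P^-=[0.4907 0.0637 -0.0577; 0.0637 0.5408 -0.0053; -0.0577 -0.0053 0.6231]  S=[0.9231 0.0834 0.1768; 0.0834 0.7673 -0.0477; 0.1768 -0.0477 1.1429]  K=[0.5552 -0.1250 -0.0222; 0.1840 0.6638 -0.0318; -0.0429 0.0405 0.5393]  nu=[2.9742, 0.4116, 0.4134]  x^+=[-0.1504, -2.0233, -1.7413]  P^+=[0.2098 0.0068 -0.0769; 0.0068 0.1500 0.0020; -0.0769 0.0020 0.2983]
step 3: x^-=[-0.1250, -1.8292, -1.9859]  P^-=[0.4602 0.0599 -0.0500; 0.0599 0.5161 -0.0134; -0.0500 -0.0134 0.5615]  S=[0.8881 0.0779 0.1629; 0.0779 0.7429 -0.0539; 0.1629 -0.0539 1.0847]  K=[0.5402 -0.1188 -0.0151; 0.1820 0.6547 -0.0339; -0.0373 0.0310 0.5126]  nu=[2.7728, -1.8394, -1.4725]  x^+=[1.6136, -2.4790, -2.9010]  P^+=[0.2031 0.0071 -0.0712; 0.0071 0.1480 0.0005; -0.0712 0.0005 0.2827]
step 4: x^-=[1.3674, -1.7893, -2.6284]  P^-=[0.4555 0.0587 -0.0474; 0.0587 0.5141 -0.0136; -0.0474 -0.0136 0.5519]  S=[0.8832 0.0771 0.1625; 0.0771 0.7413 -0.0545; 0.1625 -0.0545 1.0763]  K=[0.5376 -0.1184 -0.0134; 0.1815 0.6541 -0.0341; -0.0354 0.0300 0.5080]  nu=[-0.4891, 3.0275, 0.3809]  x^+=[0.7410, 0.0892, -2.3269]  P^+=[0.2020 0.0071 -0.0699; 0.0071 0.1479 0.0005; -0.0699 0.0005 0.2800]
step 5: x^-=[0.6057, 0.3698, -1.7479]  P^-=[0.4547 0.0584 -0.0468; 0.0584 0.5139 -0.0134; -0.0468 -0.0134 0.5504]  S=[0.8823 0.0769 0.1627; 0.0769 0.7412 -0.0545; 0.1627 -0.0545 1.0750]  K=[0.5371 -0.1184 -0.0130; 0.1814 0.6541 -0.0341; -0.0350 0.0299 0.5073]  nu=[-3.7908, -2.5879, 1.3555]  x^+=[-1.1417, -2.0569, -1.0049]  P^+=[0.2018 0.0070 -0.0697; 0.0070 0.1478 0.0005; -0.0697 0.0005 0.2796]

innov = [-3.7908, -2.5879, 1.3555]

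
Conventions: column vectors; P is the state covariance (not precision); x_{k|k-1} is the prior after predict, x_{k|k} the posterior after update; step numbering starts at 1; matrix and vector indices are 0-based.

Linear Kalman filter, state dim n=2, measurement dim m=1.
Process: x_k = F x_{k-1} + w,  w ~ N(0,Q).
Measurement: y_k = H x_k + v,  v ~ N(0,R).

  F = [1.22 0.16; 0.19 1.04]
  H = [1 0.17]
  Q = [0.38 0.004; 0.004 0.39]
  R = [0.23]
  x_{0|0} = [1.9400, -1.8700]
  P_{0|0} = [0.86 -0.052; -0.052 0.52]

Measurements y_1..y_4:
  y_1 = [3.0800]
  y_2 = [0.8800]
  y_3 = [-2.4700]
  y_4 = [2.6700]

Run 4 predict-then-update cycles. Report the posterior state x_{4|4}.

step 1: x^-=[2.0676, -1.5762]  P^-=[1.6530 0.2223; 0.2223 0.9629]  S=[1.9865]  K=[0.8512; 0.1943]  nu=[1.2804]  x^+=[3.1574, -1.3274]  P^+=[0.2138 -0.1063; -0.1063 0.8879]
step 2: x^-=[3.6397, -0.7806]  P^-=[0.6795 0.0633; 0.0633 1.3161]  S=[0.9691]  K=[0.7123; 0.2962]  nu=[-2.6270]  x^+=[1.7685, -1.5586]  P^+=[0.1878 -0.1412; -0.1412 1.2311]
step 3: x^-=[1.9081, -1.2850]  P^-=[0.6360 0.0690; 0.0690 1.6725]  S=[0.9378]  K=[0.6907; 0.3768]  nu=[-4.1597]  x^+=[-0.9649, -2.8522]  P^+=[0.1886 -0.1750; -0.1750 1.5394]
step 4: x^-=[-1.6335, -3.1496]  P^-=[0.6318 0.0765; 0.0765 1.9927]  S=[0.9454]  K=[0.6821; 0.4392]  nu=[4.8390]  x^+=[1.6669, -1.0243]  P^+=[0.1920 -0.2067; -0.2067 1.8103]

x_post = [1.6669, -1.0243]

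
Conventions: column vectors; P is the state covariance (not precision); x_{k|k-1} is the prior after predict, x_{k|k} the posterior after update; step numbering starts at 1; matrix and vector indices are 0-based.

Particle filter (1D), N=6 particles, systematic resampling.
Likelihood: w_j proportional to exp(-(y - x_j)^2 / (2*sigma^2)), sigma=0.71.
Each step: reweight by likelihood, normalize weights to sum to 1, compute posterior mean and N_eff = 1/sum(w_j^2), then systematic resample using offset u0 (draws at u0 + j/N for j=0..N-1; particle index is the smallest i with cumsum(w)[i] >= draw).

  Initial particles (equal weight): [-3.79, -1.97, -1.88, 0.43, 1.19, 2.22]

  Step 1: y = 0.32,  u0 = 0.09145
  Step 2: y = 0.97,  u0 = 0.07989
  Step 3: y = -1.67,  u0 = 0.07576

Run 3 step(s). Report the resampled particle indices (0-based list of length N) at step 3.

step 1: w=[0.0000, 0.0037, 0.0055, 0.6580, 0.3143, 0.0186]  mean=0.6806  Neff=1.8793  idx=[3, 3, 3, 3, 4, 4]
step 2: w=[0.1528, 0.1528, 0.1528, 0.1528, 0.1945, 0.1945]  mean=0.7256  Neff=5.9178  idx=[0, 1, 2, 3, 4, 5]
step 3: w=[0.2471, 0.2471, 0.2471, 0.2471, 0.0059, 0.0059]  mean=0.4389  Neff=4.0945  idx=[0, 0, 1, 2, 3, 3]

resampled_idx = [0, 0, 1, 2, 3, 3]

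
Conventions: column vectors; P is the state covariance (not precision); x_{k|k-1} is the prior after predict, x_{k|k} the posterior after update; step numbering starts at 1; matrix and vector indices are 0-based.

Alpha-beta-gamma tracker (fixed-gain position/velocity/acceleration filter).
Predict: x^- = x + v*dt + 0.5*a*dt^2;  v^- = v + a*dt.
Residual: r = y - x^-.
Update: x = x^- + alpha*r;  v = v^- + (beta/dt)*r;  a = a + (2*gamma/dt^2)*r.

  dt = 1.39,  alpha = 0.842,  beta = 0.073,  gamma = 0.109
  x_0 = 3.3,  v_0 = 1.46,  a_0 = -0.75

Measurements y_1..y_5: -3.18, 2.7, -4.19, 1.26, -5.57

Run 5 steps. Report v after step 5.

v_post = -4.3211

step 1: x_pred=4.6049  r=-7.7849  x^+=-1.9500  v^+=0.0087  a^+=-1.6284
step 2: x_pred=-3.5110  r=6.2110  x^+=1.7187  v^+=-1.9286  a^+=-0.9276
step 3: x_pred=-1.8582  r=-2.3318  x^+=-3.8216  v^+=-3.3404  a^+=-1.1907
step 4: x_pred=-9.6150  r=10.8750  x^+=-0.4582  v^+=-4.4243  a^+=0.0364
step 5: x_pred=-6.5729  r=1.0029  x^+=-5.7285  v^+=-4.3211  a^+=0.1495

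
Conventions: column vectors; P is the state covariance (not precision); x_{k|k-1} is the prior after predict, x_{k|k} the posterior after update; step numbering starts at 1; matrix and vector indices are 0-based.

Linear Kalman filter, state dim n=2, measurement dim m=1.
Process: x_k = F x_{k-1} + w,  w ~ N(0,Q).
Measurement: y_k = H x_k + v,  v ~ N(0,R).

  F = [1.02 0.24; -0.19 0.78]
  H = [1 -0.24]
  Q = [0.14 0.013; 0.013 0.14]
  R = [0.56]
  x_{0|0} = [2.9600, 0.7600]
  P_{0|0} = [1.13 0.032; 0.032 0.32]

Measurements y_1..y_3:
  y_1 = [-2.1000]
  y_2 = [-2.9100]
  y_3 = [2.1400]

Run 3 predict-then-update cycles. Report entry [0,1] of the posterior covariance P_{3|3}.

P_post[0,1] = 0.0717

step 1: x^-=[3.2016, 0.0304]  P^-=[1.3498 -0.1221; -0.1221 0.3660]  S=[1.9894]  K=[0.6932; -0.1055]  nu=[-5.2943]  x^+=[-0.4683, 0.5891]  P^+=[0.3938 0.0234; 0.0234 0.3438]
step 2: x^-=[-0.3363, 0.5485]  P^-=[0.5810 0.0186; 0.0186 0.3565]  S=[1.1526]  K=[0.5002; -0.0581]  nu=[-2.4420]  x^+=[-1.5578, 0.6903]  P^+=[0.2926 0.0521; 0.0521 0.3526]
step 3: x^-=[-1.4233, 0.8344]  P^-=[0.4903 0.0614; 0.0614 0.3496]  S=[1.0409]  K=[0.4568; -0.0217]  nu=[3.7636]  x^+=[0.2960, 0.7529]  P^+=[0.2730 0.0717; 0.0717 0.3491]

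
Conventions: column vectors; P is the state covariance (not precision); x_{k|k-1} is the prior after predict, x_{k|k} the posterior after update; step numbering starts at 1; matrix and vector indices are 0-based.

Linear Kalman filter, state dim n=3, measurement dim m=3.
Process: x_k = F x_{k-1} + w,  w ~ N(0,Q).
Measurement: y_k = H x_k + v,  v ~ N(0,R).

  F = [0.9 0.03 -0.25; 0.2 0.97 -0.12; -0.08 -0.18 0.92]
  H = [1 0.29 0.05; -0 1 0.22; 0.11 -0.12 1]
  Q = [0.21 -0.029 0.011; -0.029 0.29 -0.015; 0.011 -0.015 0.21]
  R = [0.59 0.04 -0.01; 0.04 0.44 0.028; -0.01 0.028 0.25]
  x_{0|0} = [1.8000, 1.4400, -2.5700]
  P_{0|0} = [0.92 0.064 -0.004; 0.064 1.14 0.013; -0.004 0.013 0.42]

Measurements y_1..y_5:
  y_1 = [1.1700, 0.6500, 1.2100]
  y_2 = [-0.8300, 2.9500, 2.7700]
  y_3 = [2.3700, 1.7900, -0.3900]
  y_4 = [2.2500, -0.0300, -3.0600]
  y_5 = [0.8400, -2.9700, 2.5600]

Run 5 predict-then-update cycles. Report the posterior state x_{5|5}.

step 1: x^-=[2.3057, 2.0652, -2.7676]  P^-=[0.9875 0.2361 -0.1710; 0.2361 1.4275 -0.2713; -0.1710 -0.2713 0.6064]  S=[1.8111 0.6282 -0.1905; 0.6282 1.7775 -0.2522; -0.1905 -0.2522 0.9102]  K=[0.6150 -0.1058 -0.0002; 0.0807 0.7062 -0.2452; -0.0640 0.0415 0.6795]  nu=[-1.5962, -0.8063, 3.9718]  x^+=[1.4084, 0.3932, -0.0002]  P^+=[0.3643 -0.0108 -0.0505; -0.0108 0.3080 -0.0042; -0.0505 -0.0042 0.1767]
step 2: x^-=[1.2794, 0.6631, -0.1836]  P^-=[0.5386 0.0503 -0.0989; 0.0503 0.5961 -0.1065; -0.0989 -0.1065 0.3804]  S=[1.1959 0.2335 -0.0866; 0.2335 1.0077 -0.0604; -0.0866 -0.0604 0.6480]  K=[0.4734 -0.0822 -0.0149; 0.0614 0.5417 -0.2075; -0.0552 0.0252 0.5850]  nu=[-2.2926, 2.3273, 2.8924]  x^+=[-0.0405, 1.1828, 1.6936]  P^+=[0.2807 -0.0083 -0.0426; -0.0083 0.2367 -0.0080; -0.0426 -0.0080 0.1512]
step 3: x^-=[-0.4244, 0.9359, 1.3484]  P^-=[0.4659 0.0344 -0.0807; 0.0344 0.5269 -0.0922; -0.0807 -0.0922 0.3562]  S=[1.1103 0.2029 -0.0696; 0.2029 0.9435 -0.0448; -0.0696 -0.0448 0.6228]  K=[0.4384 -0.0771 -0.0104; 0.0578 0.5150 -0.1999; -0.0491 0.0230 0.5715]  nu=[2.4555, 0.5574, -1.5794]  x^+=[0.6256, 1.6807, 0.3381]  P^+=[0.2600 -0.0082 -0.0387; -0.0082 0.2251 -0.0082; -0.0387 -0.0082 0.1473]
step 4: x^-=[0.5289, 1.7148, -0.0415]  P^-=[0.4471 0.0297 -0.0749; 0.0297 0.5149 -0.0888; -0.0749 -0.0888 0.3518]  S=[1.0885 0.1963 -0.0643; 0.1963 0.9329 -0.0414; -0.0643 -0.0414 0.6187]  K=[0.4285 -0.0763 -0.0079; 0.0567 0.5103 -0.1981; -0.0468 0.0229 0.5692]  nu=[1.2259, -1.7357, -2.8709]  x^+=[1.2095, 1.4673, -1.7728]  P^+=[0.2542 -0.0084 -0.0374; -0.0084 0.2230 -0.0081; -0.0374 -0.0081 0.1466]
step 5: x^-=[1.5757, 1.8779, -1.9918]  P^-=[0.4417 0.0281 -0.0731; 0.0281 0.5125 -0.0879; -0.0731 -0.0879 0.3508]  S=[1.0822 0.1945 -0.0626; 0.1945 0.9309 -0.0406; -0.0626 -0.0406 0.6178]  K=[0.4257 -0.0763 -0.0070; 0.0562 0.5095 -0.1976; -0.0461 0.0229 0.5687]  nu=[-1.1807, -4.4097, 4.6038]  x^+=[1.3776, -1.3451, 0.5799]  P^+=[0.2525 -0.0086 -0.0370; -0.0086 0.2227 -0.0080; -0.0370 -0.0080 0.1464]

x_post = [1.3776, -1.3451, 0.5799]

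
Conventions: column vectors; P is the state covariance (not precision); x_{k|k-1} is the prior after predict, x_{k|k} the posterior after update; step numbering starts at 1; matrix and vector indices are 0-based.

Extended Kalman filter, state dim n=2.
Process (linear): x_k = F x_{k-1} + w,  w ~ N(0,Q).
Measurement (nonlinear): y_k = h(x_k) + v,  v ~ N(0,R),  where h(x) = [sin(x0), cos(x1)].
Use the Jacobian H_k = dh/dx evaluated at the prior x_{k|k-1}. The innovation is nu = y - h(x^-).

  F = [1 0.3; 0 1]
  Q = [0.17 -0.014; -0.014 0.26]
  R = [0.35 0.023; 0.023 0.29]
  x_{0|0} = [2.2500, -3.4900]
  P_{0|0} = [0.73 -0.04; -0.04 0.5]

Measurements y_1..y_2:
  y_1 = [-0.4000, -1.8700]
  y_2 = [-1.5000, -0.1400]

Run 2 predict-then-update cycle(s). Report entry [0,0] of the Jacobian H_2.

H_jac[0,0] = 0.8615

step 1: x^-=[1.2030, -3.4900]  P^-=[0.9210 0.0960; 0.0960 0.7600]  H_jac=[0.3596 0.0000; 0.0000 -0.3414]  S=[0.4691 0.0112; 0.0112 0.3786]  K=[0.7086 -0.1076; 0.0900 -0.6880]  nu=[-1.3331, -0.9301]  x^+=[0.3585, -2.9701]  P^+=[0.6828 0.0436; 0.0436 0.5784]
step 2: x^-=[-0.5326, -2.9701]  P^-=[0.9311 0.2031; 0.2031 0.8384]  H_jac=[0.8615 0.0000; 0.0000 0.1706]  S=[1.0410 0.0529; 0.0529 0.3144]  K=[0.7715 -0.0195; 0.1463 0.4304]  nu=[-0.9922, 0.8453]  x^+=[-1.3145, -2.7514]  P^+=[0.3129 0.0709; 0.0709 0.7512]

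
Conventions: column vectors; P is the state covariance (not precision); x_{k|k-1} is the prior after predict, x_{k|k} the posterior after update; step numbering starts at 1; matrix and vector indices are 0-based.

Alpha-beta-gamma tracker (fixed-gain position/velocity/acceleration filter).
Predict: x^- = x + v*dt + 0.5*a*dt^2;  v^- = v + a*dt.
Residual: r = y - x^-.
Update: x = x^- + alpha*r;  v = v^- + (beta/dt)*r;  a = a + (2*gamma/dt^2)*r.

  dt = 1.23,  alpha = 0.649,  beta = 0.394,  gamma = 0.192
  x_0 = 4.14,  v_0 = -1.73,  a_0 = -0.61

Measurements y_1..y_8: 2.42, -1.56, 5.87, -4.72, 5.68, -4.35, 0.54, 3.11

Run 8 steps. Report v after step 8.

v_post = -0.3946

step 1: x_pred=1.5507  r=0.8693  x^+=2.1149  v^+=-2.2018  a^+=-0.3893
step 2: x_pred=-0.8879  r=-0.6721  x^+=-1.3241  v^+=-2.8960  a^+=-0.5599
step 3: x_pred=-5.3098  r=11.1798  x^+=1.9459  v^+=-0.0036  a^+=2.2777
step 4: x_pred=3.6645  r=-8.3845  x^+=-1.7771  v^+=0.1122  a^+=0.1496
step 5: x_pred=-1.5259  r=7.2059  x^+=3.1507  v^+=2.6044  a^+=1.9785
step 6: x_pred=7.8508  r=-12.2008  x^+=-0.0675  v^+=1.1298  a^+=-1.1182
step 7: x_pred=0.4762  r=0.0638  x^+=0.5176  v^+=-0.2252  a^+=-1.1020
step 8: x_pred=-0.5930  r=3.7030  x^+=1.8102  v^+=-0.3946  a^+=-0.1622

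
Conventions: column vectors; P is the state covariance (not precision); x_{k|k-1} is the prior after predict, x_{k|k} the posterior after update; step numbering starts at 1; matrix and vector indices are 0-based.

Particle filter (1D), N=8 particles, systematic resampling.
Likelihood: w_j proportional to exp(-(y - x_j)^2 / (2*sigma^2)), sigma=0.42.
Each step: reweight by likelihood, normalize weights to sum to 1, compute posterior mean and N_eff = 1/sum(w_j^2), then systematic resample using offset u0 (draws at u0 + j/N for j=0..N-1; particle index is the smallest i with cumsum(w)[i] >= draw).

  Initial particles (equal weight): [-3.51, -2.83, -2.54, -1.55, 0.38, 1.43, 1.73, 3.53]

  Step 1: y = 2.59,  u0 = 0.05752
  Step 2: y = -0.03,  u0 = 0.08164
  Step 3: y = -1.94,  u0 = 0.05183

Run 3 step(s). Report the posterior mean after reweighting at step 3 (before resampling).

post_mean = 1.4303

step 1: w=[0.0000, 0.0000, 0.0000, 0.0000, 0.0000, 0.0973, 0.5422, 0.3605]  mean=2.3497  Neff=2.3074  idx=[5, 6, 6, 6, 6, 7, 7, 7]
step 2: w=[0.7944, 0.0514, 0.0514, 0.0514, 0.0514, 0.0000, 0.0000, 0.0000]  mean=1.4917  Neff=1.5584  idx=[0, 0, 0, 0, 0, 0, 1, 4]
step 3: w=[0.1665, 0.1665, 0.1665, 0.1665, 0.1665, 0.1665, 0.0004, 0.0004]  mean=1.4303  Neff=6.0100  idx=[0, 1, 1, 2, 3, 4, 4, 5]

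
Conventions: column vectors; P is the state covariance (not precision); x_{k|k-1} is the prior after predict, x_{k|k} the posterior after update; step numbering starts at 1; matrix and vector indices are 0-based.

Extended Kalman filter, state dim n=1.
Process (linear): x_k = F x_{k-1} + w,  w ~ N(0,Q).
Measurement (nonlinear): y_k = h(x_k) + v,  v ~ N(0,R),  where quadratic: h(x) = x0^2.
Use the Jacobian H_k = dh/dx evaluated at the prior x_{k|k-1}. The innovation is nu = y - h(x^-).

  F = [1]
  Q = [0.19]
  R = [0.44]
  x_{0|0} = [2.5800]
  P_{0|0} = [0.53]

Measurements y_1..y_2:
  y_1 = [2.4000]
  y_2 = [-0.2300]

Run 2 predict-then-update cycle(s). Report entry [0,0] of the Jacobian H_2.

step 1: x^-=[2.5800]  P^-=[0.7200]  H_jac=[5.1600]  S=[19.6104]  K=[0.1895]  nu=[-4.2564]  x^+=[1.7736]  P^+=[0.0162]
step 2: x^-=[1.7736]  P^-=[0.2062]  H_jac=[3.5472]  S=[3.0340]  K=[0.2410]  nu=[-3.3757]  x^+=[0.9600]  P^+=[0.0299]

H_jac[0,0] = 3.5472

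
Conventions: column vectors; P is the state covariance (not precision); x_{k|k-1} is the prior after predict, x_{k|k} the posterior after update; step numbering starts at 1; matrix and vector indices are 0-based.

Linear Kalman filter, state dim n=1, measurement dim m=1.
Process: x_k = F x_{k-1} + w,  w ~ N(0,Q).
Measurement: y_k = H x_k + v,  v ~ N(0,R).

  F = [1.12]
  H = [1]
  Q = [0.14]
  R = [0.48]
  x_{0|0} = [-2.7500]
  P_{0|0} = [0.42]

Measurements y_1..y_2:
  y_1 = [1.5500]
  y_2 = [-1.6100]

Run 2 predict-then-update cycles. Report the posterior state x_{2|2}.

x_post = [-1.0283]

step 1: x^-=[-3.0800]  P^-=[0.6668]  S=[1.1468]  K=[0.5815]  nu=[4.6300]  x^+=[-0.3878]  P^+=[0.2791]
step 2: x^-=[-0.4344]  P^-=[0.4901]  S=[0.9701]  K=[0.5052]  nu=[-1.1756]  x^+=[-1.0283]  P^+=[0.2425]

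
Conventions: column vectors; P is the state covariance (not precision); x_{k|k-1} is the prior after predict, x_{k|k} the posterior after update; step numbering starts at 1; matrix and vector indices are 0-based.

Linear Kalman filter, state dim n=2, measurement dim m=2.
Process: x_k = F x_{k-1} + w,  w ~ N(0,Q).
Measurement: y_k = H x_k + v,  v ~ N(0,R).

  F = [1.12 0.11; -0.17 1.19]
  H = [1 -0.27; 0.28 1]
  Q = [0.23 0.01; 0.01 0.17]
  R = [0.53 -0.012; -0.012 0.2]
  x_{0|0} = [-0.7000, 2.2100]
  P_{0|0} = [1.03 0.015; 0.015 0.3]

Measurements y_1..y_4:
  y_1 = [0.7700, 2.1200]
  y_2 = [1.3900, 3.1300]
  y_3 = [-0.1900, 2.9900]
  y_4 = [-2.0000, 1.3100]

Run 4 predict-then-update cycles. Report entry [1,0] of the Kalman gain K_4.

K[1,0] = -0.1415

step 1: x^-=[-0.5409, 2.7489]  P^-=[1.5294 -0.1271; -0.1271 0.6185]  S=[2.1731 0.1317; 0.1317 0.8672]  K=[0.7050 0.2401; -0.1777 0.6992]  nu=[2.0531, -0.4774]  x^+=[0.7919, 2.0502]  P^+=[0.3546 -0.0597; -0.0597 0.1587]
step 2: x^-=[1.1125, 2.3051]  P^-=[0.6621 -0.1153; -0.1153 0.4291]  S=[1.2856 -0.0490; -0.0490 0.6165]  K=[0.5452 0.1571; -0.1557 0.6314]  nu=[0.8999, 0.5134]  x^+=[1.6837, 2.4891]  P^+=[0.2731 -0.0516; -0.0516 0.1426]
step 3: x^-=[2.1596, 2.6758]  P^-=[0.5616 -0.0911; -0.0911 0.4007]  S=[1.1701 -0.0472; -0.0472 0.5937]  K=[0.5072 0.1517; -0.1453 0.6204]  nu=[-1.6271, -0.2905]  x^+=[1.2903, 2.7321]  P^+=[0.2543 -0.0470; -0.0470 0.1390]
step 4: x^-=[1.7457, 3.0318]  P^-=[0.5391 -0.0819; -0.0819 0.3931]  S=[1.1420 -0.0429; -0.0429 0.5895]  K=[0.4972 0.1533; -0.1415 0.6177]  nu=[-2.9271, -2.2106]  x^+=[-0.0485, 2.0805]  P^+=[0.2495 -0.0452; -0.0452 0.1379]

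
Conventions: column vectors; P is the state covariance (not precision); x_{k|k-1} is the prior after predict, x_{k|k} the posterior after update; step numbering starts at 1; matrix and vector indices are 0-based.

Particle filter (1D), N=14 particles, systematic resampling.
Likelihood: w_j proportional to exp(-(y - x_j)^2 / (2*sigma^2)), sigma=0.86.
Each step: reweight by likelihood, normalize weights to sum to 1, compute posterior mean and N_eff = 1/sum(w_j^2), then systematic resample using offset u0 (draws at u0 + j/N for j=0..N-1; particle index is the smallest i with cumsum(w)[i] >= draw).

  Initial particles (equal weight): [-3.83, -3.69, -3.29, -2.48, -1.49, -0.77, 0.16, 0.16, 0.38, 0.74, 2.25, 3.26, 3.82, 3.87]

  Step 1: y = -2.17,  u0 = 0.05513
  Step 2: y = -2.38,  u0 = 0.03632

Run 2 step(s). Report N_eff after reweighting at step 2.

N_eff = 10.9169

step 1: w=[0.0556, 0.0751, 0.1533, 0.3354, 0.2618, 0.0951, 0.0091, 0.0091, 0.0044, 0.0012, 0.0000, 0.0000, 0.0000, 0.0000]  mean=-2.2836  Neff=4.4951  idx=[0, 1, 2, 2, 3, 3, 3, 3, 4, 4, 4, 4, 5, 6]
step 2: w=[0.0294, 0.0382, 0.0697, 0.0697, 0.1212, 0.1212, 0.1212, 0.1212, 0.0714, 0.0714, 0.0714, 0.0714, 0.0211, 0.0016]  mean=-2.3559  Neff=10.9169  idx=[1, 2, 3, 4, 4, 5, 6, 6, 7, 7, 8, 9, 10, 11]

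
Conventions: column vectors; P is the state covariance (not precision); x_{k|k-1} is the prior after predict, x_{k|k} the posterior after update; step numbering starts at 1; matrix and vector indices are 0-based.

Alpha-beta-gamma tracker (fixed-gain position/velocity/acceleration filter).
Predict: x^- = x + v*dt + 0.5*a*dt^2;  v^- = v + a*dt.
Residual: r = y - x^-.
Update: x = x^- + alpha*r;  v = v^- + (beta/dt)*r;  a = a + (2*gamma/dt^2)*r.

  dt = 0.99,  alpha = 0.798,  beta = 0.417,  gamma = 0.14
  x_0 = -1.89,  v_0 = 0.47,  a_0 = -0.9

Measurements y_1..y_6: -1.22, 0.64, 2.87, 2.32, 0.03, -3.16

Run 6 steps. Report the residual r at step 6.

resid = -3.4114

step 1: x_pred=-1.8657  r=0.6457  x^+=-1.3504  v^+=-0.1490  a^+=-0.7155
step 2: x_pred=-1.8486  r=2.4886  x^+=0.1373  v^+=0.1909  a^+=-0.0046
step 3: x_pred=0.3240  r=2.5460  x^+=2.3557  v^+=1.2587  a^+=0.7228
step 4: x_pred=3.9561  r=-1.6361  x^+=2.6505  v^+=1.2852  a^+=0.2554
step 5: x_pred=4.0479  r=-4.0179  x^+=0.8416  v^+=-0.1544  a^+=-0.8925
step 6: x_pred=0.2514  r=-3.4114  x^+=-2.4709  v^+=-2.4749  a^+=-1.8671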